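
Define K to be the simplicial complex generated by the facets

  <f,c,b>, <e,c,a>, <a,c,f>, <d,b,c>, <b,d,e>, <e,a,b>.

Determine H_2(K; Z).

We work with the vertex ordering a < b < c < d < e < f. The simplices of K, each written with vertices in increasing order, are:

  0-simplices (6): a, b, c, d, e, f
  1-simplices (12): ab, ac, ae, af, bc, bd, be, bf, cd, ce, cf, de
  2-simplices (6): abe, ace, acf, bcd, bcf, bde

Hence C_0 ≅ Z^6, C_1 ≅ Z^12, C_2 ≅ Z^6.

The boundary map ∂_1: C_1 → C_0 is given by ∂[p,q] = [q] − [p]. For instance
  ∂ab = b − a.
This gives a 6×12 integer matrix of rank 5; reducing to Smith normal form yields diagonal entries (1,1,1,1,1).

Boundary ∂_2: C_2 → C_1 maps a triangle to the signed sum of its edges. For instance
  ∂abe = be − ae + ab,
  ∂bde = de − be + bd.
The resulting 12×6 matrix has rank 6, and its Smith normal form has invariant factors (1,1,1,1,1,1).

Reading off H_k = ker ∂_k / im ∂_{k+1}:

  H_2: rank ker ∂_2 − rank ∂_3 = (6 − 6) − 0 = 0, and there is no ∂_3, so H_2 = 0.

(K is a triangulation of the cylinder S^1 x I.)

H_2 = 0.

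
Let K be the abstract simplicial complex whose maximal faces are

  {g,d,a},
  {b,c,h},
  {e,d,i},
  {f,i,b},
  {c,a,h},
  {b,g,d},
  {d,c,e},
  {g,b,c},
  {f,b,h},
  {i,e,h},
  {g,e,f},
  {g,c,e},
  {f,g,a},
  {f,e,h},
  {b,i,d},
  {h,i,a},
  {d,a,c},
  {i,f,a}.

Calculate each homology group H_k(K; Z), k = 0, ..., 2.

H_0 ≅ Z,  H_1 ≅ Z ⊕ Z_2,  H_2 = 0.

K has 9 vertices, 27 edges, 18 triangles.
rank ∂_0 = 0, rank ∂_1 = 8 ⇒ b_0 = 9 − 0 − 8 = 1; all invariant factors of ∂_1 are 1 so no torsion. So H_0 ≅ Z.
rank ∂_1 = 8, rank ∂_2 = 18 ⇒ b_1 = 27 − 8 − 18 = 1; ∂_2 has invariant factor(s) [2] giving torsion. So H_1 ≅ Z ⊕ Z_2.
rank ∂_2 = 18, rank ∂_3 = 0 ⇒ b_2 = 18 − 18 − 0 = 0. So H_2 ≅ 0.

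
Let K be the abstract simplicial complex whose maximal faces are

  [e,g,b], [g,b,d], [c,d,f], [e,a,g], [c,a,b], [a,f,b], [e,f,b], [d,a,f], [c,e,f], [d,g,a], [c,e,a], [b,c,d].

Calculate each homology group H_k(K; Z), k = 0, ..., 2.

H_0 = Z,  H_1 = Z/2Z,  H_2 = 0.

Take the total order a < b < c < d < e < f < g on the vertex set. Then K (dimension 2) consists of the simplices:

  0-simplices (7): a, b, c, d, e, f, g
  1-simplices (18): ab, ac, ad, ae, af, ag, bc, bd, be, bf, bg, cd, ce, cf, df, dg, ef, eg
  2-simplices (12): abc, abf, ace, adf, adg, aeg, bcd, bdg, bef, beg, cdf, cef

so the chain groups are C_0 ≅ Z^7, C_1 ≅ Z^18, C_2 ≅ Z^12.

The boundary map ∂_1: C_1 → C_0 maps an edge to its endpoints' difference, ∂[p,q] = q − p. For instance
  ∂ab = b − a.
As a 7×18 matrix over Z this has rank 6, with invariant factors (1,1,1,1,1,1).

∂_2: C_2 → C_1 sends each 2-simplex [p,q,r] to [q,r] − [p,r] + [p,q]. For instance
  ∂cdf = df − cf + cd,
  ∂bef = ef − bf + be.
The 18×12 boundary matrix has rank 12 and Smith normal form diag(1,1,1,1,1,1,1,1,1,1,1,2).

Computing H_k = (kernel of ∂_k) / (image of ∂_{k+1}):

  H_0: rank C_0 − rank ∂_1 = 7 − 6 = 1, and the invariant factors of ∂_1 are all 1, so H_0 = Z.
  H_1: rank ker ∂_1 − rank ∂_2 = (18 − 6) − 12 = 0, and ∂_2 has invariant factor 2 > 1, so H_1 = Z/2Z.
  H_2: rank ker ∂_2 − rank ∂_3 = (12 − 12) − 0 = 0, and there is no ∂_3, so H_2 = 0.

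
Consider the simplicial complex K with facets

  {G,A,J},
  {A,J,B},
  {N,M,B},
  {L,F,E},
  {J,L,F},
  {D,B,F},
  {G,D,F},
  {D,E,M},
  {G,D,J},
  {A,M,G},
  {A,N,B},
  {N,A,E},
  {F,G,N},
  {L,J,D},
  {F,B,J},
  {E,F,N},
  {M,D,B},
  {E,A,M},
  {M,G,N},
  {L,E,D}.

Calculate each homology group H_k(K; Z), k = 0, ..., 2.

H_0 = Z,  H_1 = Z ⊕ Z/2,  H_2 = 0.

Take the total order A < B < D < E < F < G < J < L < M < N on the vertex set. Then K (dimension 2) consists of the simplices:

  0-simplices (10): A, B, D, E, F, G, J, L, M, N
  1-simplices (30): AB, AE, AG, AJ, AM, AN, BD, BF, BJ, BM, BN, DE, DF, DG, DJ, DL, DM, EF, EL, EM, EN, FG, FJ, FL, FN, GJ, GM, GN, JL, MN
  2-simplices (20): ABJ, ABN, AEM, AEN, AGJ, AGM, BDF, BDM, BFJ, BMN, DEL, DEM, DFG, DGJ, DJL, EFL, EFN, FGN, FJL, GMN

so the chain groups are C_0 ≅ Z^10, C_1 ≅ Z^30, C_2 ≅ Z^20.

∂_1: C_1 → C_0 maps an edge to its endpoints' difference, ∂[p,q] = q − p.
This gives a 10×30 integer matrix of rank 9; reducing to Smith normal form yields diagonal entries (1,1,1,1,1,1,1,1,1).

∂_2: C_2 → C_1 acts by ∂[p,q,r] = [q,r] − [p,r] + [p,q]. For instance
  ∂GMN = MN − GN + GM,
  ∂ABJ = BJ − AJ + AB.
As a 30×20 matrix over Z this has rank 20, with invariant factors (1,1,1,1,1,1,1,1,1,1,1,1,1,1,1,1,1,1,1,2).

Computing H_k = (kernel of ∂_k) / (image of ∂_{k+1}):

  H_0: rank C_0 − rank ∂_1 = 10 − 9 = 1, and the invariant factors of ∂_1 are all 1, so H_0 ≅ Z.
  H_1: rank ker ∂_1 − rank ∂_2 = (30 − 9) − 20 = 1, and ∂_2 has invariant factor 2 > 1, so H_1 ≅ Z ⊕ Z/2.
  H_2: rank ker ∂_2 − rank ∂_3 = (20 − 20) − 0 = 0, and there is no ∂_3, so H_2 ≅ 0.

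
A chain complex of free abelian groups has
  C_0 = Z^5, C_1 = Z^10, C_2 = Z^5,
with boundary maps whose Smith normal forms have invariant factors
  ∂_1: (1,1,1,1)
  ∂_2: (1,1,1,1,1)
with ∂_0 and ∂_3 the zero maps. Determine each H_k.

H_0: b_0 = 5 − 0 − 4 = 1; torsion from ∂_1 factors > 1: none. So H_0 = Z.
H_1: b_1 = 10 − 4 − 5 = 1; torsion from ∂_2 factors > 1: none. So H_1 = Z.
H_2: b_2 = 5 − 5 − 0 = 0; torsion from ∂_3 factors > 1: none. So H_2 = 0.

H_0 = Z,  H_1 = Z,  H_2 = 0.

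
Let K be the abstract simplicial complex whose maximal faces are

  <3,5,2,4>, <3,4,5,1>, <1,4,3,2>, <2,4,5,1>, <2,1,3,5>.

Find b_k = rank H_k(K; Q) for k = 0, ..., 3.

b_0 = 1, b_1 = 0, b_2 = 0, b_3 = 1.

K has 5 vertices, 10 edges, 10 triangles, 5 3-simplices.
rank ∂_0 = 0, rank ∂_1 = 4 ⇒ b_0 = 5 − 0 − 4 = 1; all invariant factors of ∂_1 are 1 so no torsion. So H_0 = Z.
rank ∂_1 = 4, rank ∂_2 = 6 ⇒ b_1 = 10 − 4 − 6 = 0; all invariant factors of ∂_2 are 1 so no torsion. So H_1 = 0.
rank ∂_2 = 6, rank ∂_3 = 4 ⇒ b_2 = 10 − 6 − 4 = 0; all invariant factors of ∂_3 are 1 so no torsion. So H_2 = 0.
rank ∂_3 = 4, rank ∂_4 = 0 ⇒ b_3 = 5 − 4 − 0 = 1. So H_3 = Z.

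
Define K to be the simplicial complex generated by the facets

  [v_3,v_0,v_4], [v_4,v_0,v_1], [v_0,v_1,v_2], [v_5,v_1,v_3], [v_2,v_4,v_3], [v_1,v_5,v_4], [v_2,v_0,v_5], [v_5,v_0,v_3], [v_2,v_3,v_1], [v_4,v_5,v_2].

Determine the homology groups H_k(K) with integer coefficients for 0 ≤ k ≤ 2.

H_0 = Z,  H_1 = Z/2,  H_2 = 0.

We work with the vertex ordering v_0 < v_1 < v_2 < v_3 < v_4 < v_5. The simplices of K, each written with vertices in increasing order, are:

  0-simplices (6): [v_0], [v_1], [v_2], [v_3], [v_4], [v_5]
  1-simplices (15): (15 of them)
  2-simplices (10): [v_0,v_1,v_2], [v_0,v_1,v_4], [v_0,v_2,v_5], [v_0,v_3,v_4], [v_0,v_3,v_5], [v_1,v_2,v_3], [v_1,v_3,v_5], [v_1,v_4,v_5], [v_2,v_3,v_4], [v_2,v_4,v_5]

so the chain groups are C_0 ≅ Z^6, C_1 ≅ Z^15, C_2 ≅ Z^10.

Boundary ∂_1: C_1 → C_0 maps an edge to its endpoints' difference, ∂[p,q] = q − p. For instance
  ∂[v_0,v_3] = [v_3] − [v_0].
This gives a 6×15 integer matrix of rank 5; reducing to Smith normal form yields diagonal entries (1,1,1,1,1).

Boundary ∂_2: C_2 → C_1 sends each 2-simplex [p,q,r] to [q,r] − [p,r] + [p,q]. For instance
  ∂[v_0,v_1,v_4] = [v_1,v_4] − [v_0,v_4] + [v_0,v_1],
  ∂[v_1,v_4,v_5] = [v_4,v_5] − [v_1,v_5] + [v_1,v_4].
The resulting 15×10 matrix has rank 10, and its Smith normal form has invariant factors (1,1,1,1,1,1,1,1,1,2).

Now H_k = ker ∂_k / im ∂_{k+1}, so:

  H_0: rank C_0 − rank ∂_1 = 6 − 5 = 1, and the invariant factors of ∂_1 are all 1, so H_0 = Z.
  H_1: rank ker ∂_1 − rank ∂_2 = (15 − 5) − 10 = 0, and ∂_2 has invariant factor 2 > 1, so H_1 = Z/2.
  H_2: rank ker ∂_2 − rank ∂_3 = (10 − 10) − 0 = 0, and there is no ∂_3, so H_2 = 0.

(K is a triangulation of the real projective plane RP^2.)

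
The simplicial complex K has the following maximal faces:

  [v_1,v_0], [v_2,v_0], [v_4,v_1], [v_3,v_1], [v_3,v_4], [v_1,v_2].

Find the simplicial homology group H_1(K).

We work with the vertex ordering v_0 < v_1 < v_2 < v_3 < v_4. The simplices of K, each written with vertices in increasing order, are:

  0-simplices (5): [v_0], [v_1], [v_2], [v_3], [v_4]
  1-simplices (6): [v_0,v_1], [v_0,v_2], [v_1,v_2], [v_1,v_3], [v_1,v_4], [v_3,v_4]

so the chain groups are C_0 ≅ Z^5, C_1 ≅ Z^6.

The boundary map ∂_1: C_1 → C_0 maps an edge to its endpoints' difference, ∂[p,q] = q − p.
The resulting 5×6 matrix has rank 4, and its Smith normal form has invariant factors (1,1,1,1).

Computing H_k = (kernel of ∂_k) / (image of ∂_{k+1}):

  H_1: rank ker ∂_1 − rank ∂_2 = (6 − 4) − 0 = 2, and there is no ∂_2, so H_1 = Z^2.

H_1 = Z^2.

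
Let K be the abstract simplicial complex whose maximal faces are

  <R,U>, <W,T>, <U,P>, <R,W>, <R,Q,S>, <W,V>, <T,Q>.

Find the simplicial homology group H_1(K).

We work with the vertex ordering P < Q < R < S < T < U < V < W. The simplices of K, each written with vertices in increasing order, are:

  0-simplices (8): P, Q, R, S, T, U, V, W
  1-simplices (9): PU, QR, QS, QT, RS, RU, RW, TW, VW
  2-simplices (1): QRS

so the chain groups are C_0 ≅ Z^8, C_1 ≅ Z^9, C_2 ≅ Z^1.

∂_1: C_1 → C_0 sends each edge [p,q] (with p < q) to q − p. For instance
  ∂VW = W − V.
This gives a 8×9 integer matrix of rank 7; reducing to Smith normal form yields diagonal entries (1,1,1,1,1,1,1).

∂_2: C_2 → C_1 acts by ∂[p,q,r] = [q,r] − [p,r] + [p,q]. For instance
  ∂QRS = RS − QS + QR.
As a 9×1 matrix over Z this has rank 1, with invariant factors (1).

Computing H_k = (kernel of ∂_k) / (image of ∂_{k+1}):

  H_1: rank ker ∂_1 − rank ∂_2 = (9 − 7) − 1 = 1, and the invariant factors of ∂_2 are all 1, so H_1 = Z.

H_1 ≅ Z.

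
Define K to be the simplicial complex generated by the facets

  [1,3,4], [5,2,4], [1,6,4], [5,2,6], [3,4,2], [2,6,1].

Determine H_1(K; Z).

H_1 ≅ Z.

Order the vertices as 1 < 2 < 3 < 4 < 5 < 6. Listing each simplex with vertices in this order, K has dimension 2 with simplices:

  0-simplices (6): [1], [2], [3], [4], [5], [6]
  1-simplices (12): [1,2], [1,3], [1,4], [1,6], [2,3], [2,4], [2,5], [2,6], [3,4], [4,5], [4,6], [5,6]
  2-simplices (6): [1,2,6], [1,3,4], [1,4,6], [2,3,4], [2,4,5], [2,5,6]

Hence C_0 ≅ Z^6, C_1 ≅ Z^12, C_2 ≅ Z^6.

The boundary map ∂_1: C_1 → C_0 maps an edge to its endpoints' difference, ∂[p,q] = q − p. For instance
  ∂[1,3] = [3] − [1].
The resulting 6×12 matrix has rank 5, and its Smith normal form has invariant factors (1,1,1,1,1).

Boundary ∂_2: C_2 → C_1 sends each 2-simplex [p,q,r] to [q,r] − [p,r] + [p,q]. For instance
  ∂[1,3,4] = [3,4] − [1,4] + [1,3],
  ∂[2,4,5] = [4,5] − [2,5] + [2,4].
The resulting 12×6 matrix has rank 6, and its Smith normal form has invariant factors (1,1,1,1,1,1).

Reading off H_k = ker ∂_k / im ∂_{k+1}:

  H_1: rank ker ∂_1 − rank ∂_2 = (12 − 5) − 6 = 1, and the invariant factors of ∂_2 are all 1, so H_1 = Z.

(K is a triangulation of the cylinder S^1 x I.)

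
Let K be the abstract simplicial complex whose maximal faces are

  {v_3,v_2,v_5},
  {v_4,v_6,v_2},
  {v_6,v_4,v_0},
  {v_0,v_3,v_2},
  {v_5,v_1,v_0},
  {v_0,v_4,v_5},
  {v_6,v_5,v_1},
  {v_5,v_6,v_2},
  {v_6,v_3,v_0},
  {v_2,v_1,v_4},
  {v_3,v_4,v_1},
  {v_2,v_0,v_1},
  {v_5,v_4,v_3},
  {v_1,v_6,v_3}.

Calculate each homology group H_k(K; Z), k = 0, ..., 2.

Order the vertices as v_0 < v_1 < v_2 < v_3 < v_4 < v_5 < v_6. Listing each simplex with vertices in this order, K has dimension 2 with simplices:

  0-simplices (7): [v_0], [v_1], [v_2], [v_3], [v_4], [v_5], [v_6]
  1-simplices (21): (21 of them)
  2-simplices (14): (14 of them)

Hence C_0 ≅ Z^7, C_1 ≅ Z^21, C_2 ≅ Z^14.

The boundary map ∂_1: C_1 → C_0 is given by ∂[p,q] = [q] − [p]. For instance
  ∂[v_0,v_5] = [v_5] − [v_0].
The 7×21 boundary matrix has rank 6 and Smith normal form diag(1,1,1,1,1,1).

∂_2: C_2 → C_1 maps a triangle to the signed sum of its edges. For instance
  ∂[v_3,v_4,v_5] = [v_4,v_5] − [v_3,v_5] + [v_3,v_4],
  ∂[v_2,v_3,v_5] = [v_3,v_5] − [v_2,v_5] + [v_2,v_3].
This gives a 21×14 integer matrix of rank 13; reducing to Smith normal form yields diagonal entries (1,1,1,1,1,1,1,1,1,1,1,1,1).

Now H_k = ker ∂_k / im ∂_{k+1}, so:

  H_0: rank C_0 − rank ∂_1 = 7 − 6 = 1, and the invariant factors of ∂_1 are all 1, so H_0 = Z.
  H_1: rank ker ∂_1 − rank ∂_2 = (21 − 6) − 13 = 2, and the invariant factors of ∂_2 are all 1, so H_1 = Z^2.
  H_2: rank ker ∂_2 − rank ∂_3 = (14 − 13) − 0 = 1, and there is no ∂_3, so H_2 = Z.

H_0 ≅ Z,  H_1 ≅ Z^2,  H_2 ≅ Z.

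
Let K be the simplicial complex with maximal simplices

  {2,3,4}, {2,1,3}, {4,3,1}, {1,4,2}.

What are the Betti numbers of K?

b_0 = 1, b_1 = 0, b_2 = 1.

Take the total order 1 < 2 < 3 < 4 on the vertex set. Then K (dimension 2) consists of the simplices:

  0-simplices (4): [1], [2], [3], [4]
  1-simplices (6): [1,2], [1,3], [1,4], [2,3], [2,4], [3,4]
  2-simplices (4): [1,2,3], [1,2,4], [1,3,4], [2,3,4]

giving chain groups C_0 ≅ Z^4, C_1 ≅ Z^6, C_2 ≅ Z^4.

Boundary ∂_1: C_1 → C_0 is given by ∂[p,q] = [q] − [p]. For instance
  ∂[2,4] = [4] − [2].
The 4×6 boundary matrix has rank 3 and Smith normal form diag(1,1,1).

The boundary map ∂_2: C_2 → C_1 maps a triangle to the signed sum of its edges. For instance
  ∂[1,3,4] = [3,4] − [1,4] + [1,3],
  ∂[1,2,3] = [2,3] − [1,3] + [1,2].
This gives a 6×4 integer matrix of rank 3; reducing to Smith normal form yields diagonal entries (1,1,1).

Now H_k = ker ∂_k / im ∂_{k+1}, so:

  H_0: rank C_0 − rank ∂_1 = 4 − 3 = 1, and the invariant factors of ∂_1 are all 1, so H_0 ≅ Z.
  H_1: rank ker ∂_1 − rank ∂_2 = (6 − 3) − 3 = 0, and the invariant factors of ∂_2 are all 1, so H_1 ≅ 0.
  H_2: rank ker ∂_2 − rank ∂_3 = (4 − 3) − 0 = 1, and there is no ∂_3, so H_2 ≅ Z.

Hence the Betti numbers are b_0 = 1, b_1 = 0, b_2 = 1.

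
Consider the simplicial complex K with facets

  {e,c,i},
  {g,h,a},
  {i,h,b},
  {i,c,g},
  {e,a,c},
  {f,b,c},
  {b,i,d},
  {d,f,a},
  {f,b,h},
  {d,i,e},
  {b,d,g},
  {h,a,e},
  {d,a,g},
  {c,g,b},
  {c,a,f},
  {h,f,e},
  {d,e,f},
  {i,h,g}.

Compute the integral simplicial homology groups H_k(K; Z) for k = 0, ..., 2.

We work with the vertex ordering a < b < c < d < e < f < g < h < i. The simplices of K, each written with vertices in increasing order, are:

  0-simplices (9): a, b, c, d, e, f, g, h, i
  1-simplices (27): ac, ad, ae, af, ag, ah, bc, bd, bf, bg, bh, bi, ce, cf, cg, ci, de, df, dg, di, ef, eh, ei, fh, gh, gi, hi
  2-simplices (18): ace, acf, adf, adg, aeh, agh, bcf, bcg, bdg, bdi, bfh, bhi, cei, cgi, def, dei, efh, ghi

Hence C_0 ≅ Z^9, C_1 ≅ Z^27, C_2 ≅ Z^18.

The boundary map ∂_1: C_1 → C_0 maps an edge to its endpoints' difference, ∂[p,q] = q − p. For instance
  ∂ae = e − a.
The resulting 9×27 matrix has rank 8, and its Smith normal form has invariant factors (1,1,1,1,1,1,1,1).

Boundary ∂_2: C_2 → C_1 sends each 2-simplex [p,q,r] to [q,r] − [p,r] + [p,q]. For instance
  ∂acf = cf − af + ac,
  ∂dei = ei − di + de.
The 27×18 boundary matrix has rank 18 and Smith normal form diag(1,1,1,1,1,1,1,1,1,1,1,1,1,1,1,1,1,2).

Now H_k = ker ∂_k / im ∂_{k+1}, so:

  H_0: rank C_0 − rank ∂_1 = 9 − 8 = 1, and the invariant factors of ∂_1 are all 1, so H_0 = Z.
  H_1: rank ker ∂_1 − rank ∂_2 = (27 − 8) − 18 = 1, and ∂_2 has invariant factor 2 > 1, so H_1 = Z ⊕ Z/2.
  H_2: rank ker ∂_2 − rank ∂_3 = (18 − 18) − 0 = 0, and there is no ∂_3, so H_2 = 0.

H_0 = Z,  H_1 = Z ⊕ Z/2,  H_2 = 0.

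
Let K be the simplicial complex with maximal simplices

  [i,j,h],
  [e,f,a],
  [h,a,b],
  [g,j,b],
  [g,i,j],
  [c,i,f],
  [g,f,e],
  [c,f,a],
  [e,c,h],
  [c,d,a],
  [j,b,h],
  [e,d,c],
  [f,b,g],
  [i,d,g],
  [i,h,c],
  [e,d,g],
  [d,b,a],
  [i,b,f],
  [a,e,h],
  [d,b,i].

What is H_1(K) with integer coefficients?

H_1 ≅ Z ⊕ Z_2.

Take the total order a < b < c < d < e < f < g < h < i < j on the vertex set. Then K (dimension 2) consists of the simplices:

  0-simplices (10): a, b, c, d, e, f, g, h, i, j
  1-simplices (30): ab, ac, ad, ae, af, ah, bd, bf, bg, bh, bi, bj, cd, ce, cf, ch, ci, de, dg, di, ef, eg, eh, fg, fi, gi, gj, hi, hj, ij
  2-simplices (20): abd, abh, acd, acf, aef, aeh, bdi, bfg, bfi, bgj, bhj, cde, ceh, cfi, chi, deg, dgi, efg, gij, hij

Hence C_0 ≅ Z^10, C_1 ≅ Z^30, C_2 ≅ Z^20.

∂_1: C_1 → C_0 is given by ∂[p,q] = [q] − [p].
The 10×30 boundary matrix has rank 9 and Smith normal form diag(1,1,1,1,1,1,1,1,1).

∂_2: C_2 → C_1 sends each 2-simplex [p,q,r] to [q,r] − [p,r] + [p,q]. For instance
  ∂aef = ef − af + ae,
  ∂cde = de − ce + cd.
The 30×20 boundary matrix has rank 20 and Smith normal form diag(1,1,1,1,1,1,1,1,1,1,1,1,1,1,1,1,1,1,1,2).

Reading off H_k = ker ∂_k / im ∂_{k+1}:

  H_1: rank ker ∂_1 − rank ∂_2 = (30 − 9) − 20 = 1, and ∂_2 has invariant factor 2 > 1, so H_1 = Z ⊕ Z_2.

(K is a triangulation of the Klein bottle.)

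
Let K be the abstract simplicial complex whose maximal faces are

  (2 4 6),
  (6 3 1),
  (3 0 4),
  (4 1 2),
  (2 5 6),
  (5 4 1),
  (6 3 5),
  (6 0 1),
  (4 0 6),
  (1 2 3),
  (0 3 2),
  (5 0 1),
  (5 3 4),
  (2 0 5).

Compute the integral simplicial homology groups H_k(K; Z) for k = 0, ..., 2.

We work with the vertex ordering 0 < 1 < 2 < 3 < 4 < 5 < 6. The simplices of K, each written with vertices in increasing order, are:

  0-simplices (7): [0], [1], [2], [3], [4], [5], [6]
  1-simplices (21): [0,1], [0,2], [0,3], [0,4], [0,5], [0,6], [1,2], [1,3], [1,4], [1,5], [1,6], [2,3], [2,4], [2,5], [2,6], [3,4], [3,5], [3,6], [4,5], [4,6], [5,6]
  2-simplices (14): [0,1,5], [0,1,6], [0,2,3], [0,2,5], [0,3,4], [0,4,6], [1,2,3], [1,2,4], [1,3,6], [1,4,5], [2,4,6], [2,5,6], [3,4,5], [3,5,6]

giving chain groups C_0 ≅ Z^7, C_1 ≅ Z^21, C_2 ≅ Z^14.

∂_1: C_1 → C_0 sends each edge [p,q] (with p < q) to q − p. For instance
  ∂[0,1] = [1] − [0].
The resulting 7×21 matrix has rank 6, and its Smith normal form has invariant factors (1,1,1,1,1,1).

Boundary ∂_2: C_2 → C_1 sends each 2-simplex [p,q,r] to [q,r] − [p,r] + [p,q]. For instance
  ∂[1,4,5] = [4,5] − [1,5] + [1,4],
  ∂[0,3,4] = [3,4] − [0,4] + [0,3].
This gives a 21×14 integer matrix of rank 13; reducing to Smith normal form yields diagonal entries (1,1,1,1,1,1,1,1,1,1,1,1,1).

Now H_k = ker ∂_k / im ∂_{k+1}, so:

  H_0: rank C_0 − rank ∂_1 = 7 − 6 = 1, and the invariant factors of ∂_1 are all 1, so H_0 = Z.
  H_1: rank ker ∂_1 − rank ∂_2 = (21 − 6) − 13 = 2, and the invariant factors of ∂_2 are all 1, so H_1 = Z^2.
  H_2: rank ker ∂_2 − rank ∂_3 = (14 − 13) − 0 = 1, and there is no ∂_3, so H_2 = Z.

H_0 = Z,  H_1 = Z^2,  H_2 = Z.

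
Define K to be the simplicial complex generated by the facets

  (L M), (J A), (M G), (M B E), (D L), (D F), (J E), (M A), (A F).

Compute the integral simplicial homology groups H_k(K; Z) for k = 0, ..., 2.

H_0 ≅ Z,  H_1 ≅ Z^2,  H_2 = 0.

We work with the vertex ordering A < B < D < E < F < G < J < L < M. The simplices of K, each written with vertices in increasing order, are:

  0-simplices (9): A, B, D, E, F, G, J, L, M
  1-simplices (11): AF, AJ, AM, BE, BM, DF, DL, EJ, EM, GM, LM
  2-simplices (1): BEM

Hence C_0 ≅ Z^9, C_1 ≅ Z^11, C_2 ≅ Z^1.

∂_1: C_1 → C_0 sends each edge [p,q] (with p < q) to q − p.
This gives a 9×11 integer matrix of rank 8; reducing to Smith normal form yields diagonal entries (1,1,1,1,1,1,1,1).

Boundary ∂_2: C_2 → C_1 sends each 2-simplex [p,q,r] to [q,r] − [p,r] + [p,q]. For instance
  ∂BEM = EM − BM + BE.
The 11×1 boundary matrix has rank 1 and Smith normal form diag(1).

Reading off H_k = ker ∂_k / im ∂_{k+1}:

  H_0: rank C_0 − rank ∂_1 = 9 − 8 = 1, and the invariant factors of ∂_1 are all 1, so H_0 = Z.
  H_1: rank ker ∂_1 − rank ∂_2 = (11 − 8) − 1 = 2, and the invariant factors of ∂_2 are all 1, so H_1 = Z^2.
  H_2: rank ker ∂_2 − rank ∂_3 = (1 − 1) − 0 = 0, and there is no ∂_3, so H_2 = 0.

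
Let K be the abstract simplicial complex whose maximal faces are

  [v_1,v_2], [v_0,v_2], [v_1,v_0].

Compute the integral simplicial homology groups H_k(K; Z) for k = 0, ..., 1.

H_0 = Z,  H_1 = Z.

Fix the vertex order v_0 < v_1 < v_2 and write every simplex with vertices in increasing order. Then dim K = 1 and the simplices of K are:

  0-simplices (3): [v_0], [v_1], [v_2]
  1-simplices (3): [v_0,v_1], [v_0,v_2], [v_1,v_2]

Hence C_0 ≅ Z^3, C_1 ≅ Z^3.

∂_1: C_1 → C_0 is given by ∂[p,q] = [q] − [p]. For instance
  ∂[v_0,v_1] = [v_1] − [v_0].
The 3×3 boundary matrix has rank 2 and Smith normal form diag(1,1).

Reading off H_k = ker ∂_k / im ∂_{k+1}:

  H_0: rank C_0 − rank ∂_1 = 3 − 2 = 1, and the invariant factors of ∂_1 are all 1, so H_0 = Z.
  H_1: rank ker ∂_1 − rank ∂_2 = (3 − 2) − 0 = 1, and there is no ∂_2, so H_1 = Z.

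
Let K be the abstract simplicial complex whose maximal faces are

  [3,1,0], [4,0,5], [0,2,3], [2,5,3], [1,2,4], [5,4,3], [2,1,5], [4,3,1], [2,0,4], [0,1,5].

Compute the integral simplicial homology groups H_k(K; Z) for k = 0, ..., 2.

H_0 ≅ Z,  H_1 ≅ Z/2,  H_2 = 0.

Fix the vertex order 0 < 1 < 2 < 3 < 4 < 5 and write every simplex with vertices in increasing order. Then dim K = 2 and the simplices of K are:

  0-simplices (6): [0], [1], [2], [3], [4], [5]
  1-simplices (15): [0,1], [0,2], [0,3], [0,4], [0,5], [1,2], [1,3], [1,4], [1,5], [2,3], [2,4], [2,5], [3,4], [3,5], [4,5]
  2-simplices (10): [0,1,3], [0,1,5], [0,2,3], [0,2,4], [0,4,5], [1,2,4], [1,2,5], [1,3,4], [2,3,5], [3,4,5]

so the chain groups are C_0 ≅ Z^6, C_1 ≅ Z^15, C_2 ≅ Z^10.

Boundary ∂_1: C_1 → C_0 is given by ∂[p,q] = [q] − [p]. For instance
  ∂[2,3] = [3] − [2].
The 6×15 boundary matrix has rank 5 and Smith normal form diag(1,1,1,1,1).

∂_2: C_2 → C_1 maps a triangle to the signed sum of its edges. For instance
  ∂[1,3,4] = [3,4] − [1,4] + [1,3],
  ∂[3,4,5] = [4,5] − [3,5] + [3,4].
The resulting 15×10 matrix has rank 10, and its Smith normal form has invariant factors (1,1,1,1,1,1,1,1,1,2).

Reading off H_k = ker ∂_k / im ∂_{k+1}:

  H_0: rank C_0 − rank ∂_1 = 6 − 5 = 1, and the invariant factors of ∂_1 are all 1, so H_0 ≅ Z.
  H_1: rank ker ∂_1 − rank ∂_2 = (15 − 5) − 10 = 0, and ∂_2 has invariant factor 2 > 1, so H_1 ≅ Z/2.
  H_2: rank ker ∂_2 − rank ∂_3 = (10 − 10) − 0 = 0, and there is no ∂_3, so H_2 ≅ 0.

(K is a triangulation of the real projective plane RP^2.)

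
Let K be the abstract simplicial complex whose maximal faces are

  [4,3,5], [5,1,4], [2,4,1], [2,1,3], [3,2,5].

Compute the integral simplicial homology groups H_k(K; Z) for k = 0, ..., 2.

Take the total order 1 < 2 < 3 < 4 < 5 on the vertex set. Then K (dimension 2) consists of the simplices:

  0-simplices (5): [1], [2], [3], [4], [5]
  1-simplices (10): [1,2], [1,3], [1,4], [1,5], [2,3], [2,4], [2,5], [3,4], [3,5], [4,5]
  2-simplices (5): [1,2,3], [1,2,4], [1,4,5], [2,3,5], [3,4,5]

giving chain groups C_0 ≅ Z^5, C_1 ≅ Z^10, C_2 ≅ Z^5.

The boundary map ∂_1: C_1 → C_0 sends each edge [p,q] (with p < q) to q − p. For instance
  ∂[3,4] = [4] − [3].
This gives a 5×10 integer matrix of rank 4; reducing to Smith normal form yields diagonal entries (1,1,1,1).

∂_2: C_2 → C_1 acts by ∂[p,q,r] = [q,r] − [p,r] + [p,q]. For instance
  ∂[2,3,5] = [3,5] − [2,5] + [2,3],
  ∂[1,2,4] = [2,4] − [1,4] + [1,2].
The resulting 10×5 matrix has rank 5, and its Smith normal form has invariant factors (1,1,1,1,1).

Reading off H_k = ker ∂_k / im ∂_{k+1}:

  H_0: rank C_0 − rank ∂_1 = 5 − 4 = 1, and the invariant factors of ∂_1 are all 1, so H_0 = Z.
  H_1: rank ker ∂_1 − rank ∂_2 = (10 − 4) − 5 = 1, and the invariant factors of ∂_2 are all 1, so H_1 = Z.
  H_2: rank ker ∂_2 − rank ∂_3 = (5 − 5) − 0 = 0, and there is no ∂_3, so H_2 = 0.

H_0 ≅ Z,  H_1 ≅ Z,  H_2 = 0.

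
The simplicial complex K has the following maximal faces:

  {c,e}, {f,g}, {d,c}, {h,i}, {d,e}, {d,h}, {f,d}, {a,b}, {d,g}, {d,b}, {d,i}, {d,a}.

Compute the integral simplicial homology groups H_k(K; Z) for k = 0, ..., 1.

H_0 = Z,  H_1 = Z^4.

Take the total order a < b < c < d < e < f < g < h < i on the vertex set. Then K (dimension 1) consists of the simplices:

  0-simplices (9): a, b, c, d, e, f, g, h, i
  1-simplices (12): ab, ad, bd, cd, ce, de, df, dg, dh, di, fg, hi

so the chain groups are C_0 ≅ Z^9, C_1 ≅ Z^12.

The boundary map ∂_1: C_1 → C_0 is given by ∂[p,q] = [q] − [p]. For instance
  ∂ad = d − a.
The resulting 9×12 matrix has rank 8, and its Smith normal form has invariant factors (1,1,1,1,1,1,1,1).

Reading off H_k = ker ∂_k / im ∂_{k+1}:

  H_0: rank C_0 − rank ∂_1 = 9 − 8 = 1, and the invariant factors of ∂_1 are all 1, so H_0 = Z.
  H_1: rank ker ∂_1 − rank ∂_2 = (12 − 8) − 0 = 4, and there is no ∂_2, so H_1 = Z^4.

(K is a triangulation of a wedge of 4 circles.)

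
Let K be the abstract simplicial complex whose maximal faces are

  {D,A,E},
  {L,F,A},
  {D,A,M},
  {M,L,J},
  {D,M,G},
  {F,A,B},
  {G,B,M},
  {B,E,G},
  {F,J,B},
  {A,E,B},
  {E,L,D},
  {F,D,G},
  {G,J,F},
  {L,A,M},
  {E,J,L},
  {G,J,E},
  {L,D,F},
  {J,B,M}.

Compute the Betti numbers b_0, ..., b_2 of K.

K has 9 vertices, 27 edges, 18 triangles.
rank ∂_0 = 0, rank ∂_1 = 8 ⇒ b_0 = 9 − 0 − 8 = 1; all invariant factors of ∂_1 are 1 so no torsion. So H_0 ≅ Z.
rank ∂_1 = 8, rank ∂_2 = 18 ⇒ b_1 = 27 − 8 − 18 = 1; ∂_2 has invariant factor(s) [2] giving torsion. So H_1 ≅ Z ⊕ Z_2.
rank ∂_2 = 18, rank ∂_3 = 0 ⇒ b_2 = 18 − 18 − 0 = 0. So H_2 ≅ 0.

b_0 = 1, b_1 = 1, b_2 = 0.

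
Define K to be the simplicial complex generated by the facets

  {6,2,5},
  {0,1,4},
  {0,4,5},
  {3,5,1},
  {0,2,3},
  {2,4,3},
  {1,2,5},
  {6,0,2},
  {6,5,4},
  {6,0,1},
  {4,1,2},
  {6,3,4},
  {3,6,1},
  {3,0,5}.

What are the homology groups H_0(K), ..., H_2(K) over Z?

We work with the vertex ordering 0 < 1 < 2 < 3 < 4 < 5 < 6. The simplices of K, each written with vertices in increasing order, are:

  0-simplices (7): [0], [1], [2], [3], [4], [5], [6]
  1-simplices (21): [0,1], [0,2], [0,3], [0,4], [0,5], [0,6], [1,2], [1,3], [1,4], [1,5], [1,6], [2,3], [2,4], [2,5], [2,6], [3,4], [3,5], [3,6], [4,5], [4,6], [5,6]
  2-simplices (14): [0,1,4], [0,1,6], [0,2,3], [0,2,6], [0,3,5], [0,4,5], [1,2,4], [1,2,5], [1,3,5], [1,3,6], [2,3,4], [2,5,6], [3,4,6], [4,5,6]

Hence C_0 ≅ Z^7, C_1 ≅ Z^21, C_2 ≅ Z^14.

Boundary ∂_1: C_1 → C_0 maps an edge to its endpoints' difference, ∂[p,q] = q − p. For instance
  ∂[0,2] = [2] − [0].
As a 7×21 matrix over Z this has rank 6, with invariant factors (1,1,1,1,1,1).

Boundary ∂_2: C_2 → C_1 maps a triangle to the signed sum of its edges. For instance
  ∂[3,4,6] = [4,6] − [3,6] + [3,4],
  ∂[4,5,6] = [5,6] − [4,6] + [4,5].
This gives a 21×14 integer matrix of rank 13; reducing to Smith normal form yields diagonal entries (1,1,1,1,1,1,1,1,1,1,1,1,1).

From H_k ≅ ker(∂_k) / im(∂_{k+1}) we obtain:

  H_0: rank C_0 − rank ∂_1 = 7 − 6 = 1, and the invariant factors of ∂_1 are all 1, so H_0 = Z.
  H_1: rank ker ∂_1 − rank ∂_2 = (21 − 6) − 13 = 2, and the invariant factors of ∂_2 are all 1, so H_1 = Z^2.
  H_2: rank ker ∂_2 − rank ∂_3 = (14 − 13) − 0 = 1, and there is no ∂_3, so H_2 = Z.

As a check, the Euler characteristic is 7 − 21 + 14 = 0, which agrees with 1 − 2 + 1 = 0.
(K is a triangulation of the torus T^2.)

H_0 ≅ Z,  H_1 ≅ Z^2,  H_2 ≅ Z.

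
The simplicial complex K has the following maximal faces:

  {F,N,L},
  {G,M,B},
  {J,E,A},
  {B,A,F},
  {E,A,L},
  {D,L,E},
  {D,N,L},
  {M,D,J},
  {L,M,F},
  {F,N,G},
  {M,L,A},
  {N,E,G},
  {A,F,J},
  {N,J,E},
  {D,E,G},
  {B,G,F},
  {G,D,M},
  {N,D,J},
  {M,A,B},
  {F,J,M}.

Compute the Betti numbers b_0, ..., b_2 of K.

Take the total order A < B < D < E < F < G < J < L < M < N on the vertex set. Then K (dimension 2) consists of the simplices:

  0-simplices (10): A, B, D, E, F, G, J, L, M, N
  1-simplices (30): AB, AE, AF, AJ, AL, AM, BF, BG, BM, DE, DG, DJ, DL, DM, DN, EG, EJ, EL, EN, FG, FJ, FL, FM, FN, GM, GN, JM, JN, LM, LN
  2-simplices (20): ABF, ABM, AEJ, AEL, AFJ, ALM, BFG, BGM, DEG, DEL, DGM, DJM, DJN, DLN, EGN, EJN, FGN, FJM, FLM, FLN

giving chain groups C_0 ≅ Z^10, C_1 ≅ Z^30, C_2 ≅ Z^20.

∂_1: C_1 → C_0 is given by ∂[p,q] = [q] − [p].
As a 10×30 matrix over Z this has rank 9, with invariant factors (1,1,1,1,1,1,1,1,1).

The boundary map ∂_2: C_2 → C_1 acts by ∂[p,q,r] = [q,r] − [p,r] + [p,q]. For instance
  ∂DJM = JM − DM + DJ,
  ∂EJN = JN − EN + EJ.
The 30×20 boundary matrix has rank 20 and Smith normal form diag(1,1,1,1,1,1,1,1,1,1,1,1,1,1,1,1,1,1,1,2).

Reading off H_k = ker ∂_k / im ∂_{k+1}:

  H_0: rank C_0 − rank ∂_1 = 10 − 9 = 1, and the invariant factors of ∂_1 are all 1, so H_0 = Z.
  H_1: rank ker ∂_1 − rank ∂_2 = (30 − 9) − 20 = 1, and ∂_2 has invariant factor 2 > 1, so H_1 = Z ⊕ Z/2Z.
  H_2: rank ker ∂_2 − rank ∂_3 = (20 − 20) − 0 = 0, and there is no ∂_3, so H_2 = 0.

As a check, the Euler characteristic is 10 − 30 + 20 = 0, which agrees with 1 − 1 + 0 = 0.

Hence the Betti numbers are b_0 = 1, b_1 = 1, b_2 = 0.

b_0 = 1, b_1 = 1, b_2 = 0.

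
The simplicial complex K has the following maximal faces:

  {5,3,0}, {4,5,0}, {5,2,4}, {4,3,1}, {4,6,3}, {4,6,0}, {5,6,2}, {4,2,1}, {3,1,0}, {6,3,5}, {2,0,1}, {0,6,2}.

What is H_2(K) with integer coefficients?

H_2 = 0.

We work with the vertex ordering 0 < 1 < 2 < 3 < 4 < 5 < 6. The simplices of K, each written with vertices in increasing order, are:

  0-simplices (7): [0], [1], [2], [3], [4], [5], [6]
  1-simplices (18): [0,1], [0,2], [0,3], [0,4], [0,5], [0,6], [1,2], [1,3], [1,4], [2,4], [2,5], [2,6], [3,4], [3,5], [3,6], [4,5], [4,6], [5,6]
  2-simplices (12): [0,1,2], [0,1,3], [0,2,6], [0,3,5], [0,4,5], [0,4,6], [1,2,4], [1,3,4], [2,4,5], [2,5,6], [3,4,6], [3,5,6]

so the chain groups are C_0 ≅ Z^7, C_1 ≅ Z^18, C_2 ≅ Z^12.

∂_1: C_1 → C_0 is given by ∂[p,q] = [q] − [p].
As a 7×18 matrix over Z this has rank 6, with invariant factors (1,1,1,1,1,1).

Boundary ∂_2: C_2 → C_1 maps a triangle to the signed sum of its edges. For instance
  ∂[1,3,4] = [3,4] − [1,4] + [1,3],
  ∂[2,4,5] = [4,5] − [2,5] + [2,4].
As a 18×12 matrix over Z this has rank 12, with invariant factors (1,1,1,1,1,1,1,1,1,1,1,2).

Reading off H_k = ker ∂_k / im ∂_{k+1}:

  H_2: rank ker ∂_2 − rank ∂_3 = (12 − 12) − 0 = 0, and there is no ∂_3, so H_2 = 0.

(K is a triangulation of the real projective plane RP^2.)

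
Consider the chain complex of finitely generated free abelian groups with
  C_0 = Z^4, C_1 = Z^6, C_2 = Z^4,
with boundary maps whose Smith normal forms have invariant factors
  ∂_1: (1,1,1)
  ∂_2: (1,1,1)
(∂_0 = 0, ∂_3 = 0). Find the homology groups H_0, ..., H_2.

H_0 ≅ Z,  H_1 = 0,  H_2 ≅ Z.

H_0: b_0 = 4 − 0 − 3 = 1; torsion from ∂_1 factors > 1: none. So H_0 ≅ Z.
H_1: b_1 = 6 − 3 − 3 = 0; torsion from ∂_2 factors > 1: none. So H_1 ≅ 0.
H_2: b_2 = 4 − 3 − 0 = 1; torsion from ∂_3 factors > 1: none. So H_2 ≅ Z.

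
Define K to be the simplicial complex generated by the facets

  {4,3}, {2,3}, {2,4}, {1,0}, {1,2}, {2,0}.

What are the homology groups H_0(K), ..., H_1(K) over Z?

H_0 = Z,  H_1 = Z^2.

We work with the vertex ordering 0 < 1 < 2 < 3 < 4. The simplices of K, each written with vertices in increasing order, are:

  0-simplices (5): [0], [1], [2], [3], [4]
  1-simplices (6): [0,1], [0,2], [1,2], [2,3], [2,4], [3,4]

so the chain groups are C_0 ≅ Z^5, C_1 ≅ Z^6.

The boundary map ∂_1: C_1 → C_0 sends each edge [p,q] (with p < q) to q − p. For instance
  ∂[0,1] = [1] − [0].
This gives a 5×6 integer matrix of rank 4; reducing to Smith normal form yields diagonal entries (1,1,1,1).

Reading off H_k = ker ∂_k / im ∂_{k+1}:

  H_0: rank C_0 − rank ∂_1 = 5 − 4 = 1, and the invariant factors of ∂_1 are all 1, so H_0 ≅ Z.
  H_1: rank ker ∂_1 − rank ∂_2 = (6 − 4) − 0 = 2, and there is no ∂_2, so H_1 ≅ Z^2.

As a check, the Euler characteristic is 5 − 6 = -1, which agrees with 1 − 2 = -1.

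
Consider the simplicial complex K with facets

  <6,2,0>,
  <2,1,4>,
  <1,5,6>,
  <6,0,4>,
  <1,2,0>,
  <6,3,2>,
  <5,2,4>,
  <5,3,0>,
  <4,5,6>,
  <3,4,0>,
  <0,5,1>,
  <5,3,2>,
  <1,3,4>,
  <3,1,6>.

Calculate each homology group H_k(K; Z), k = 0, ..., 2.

H_0 = Z,  H_1 = Z^2,  H_2 = Z.

Order the vertices as 0 < 1 < 2 < 3 < 4 < 5 < 6. Listing each simplex with vertices in this order, K has dimension 2 with simplices:

  0-simplices (7): [0], [1], [2], [3], [4], [5], [6]
  1-simplices (21): [0,1], [0,2], [0,3], [0,4], [0,5], [0,6], [1,2], [1,3], [1,4], [1,5], [1,6], [2,3], [2,4], [2,5], [2,6], [3,4], [3,5], [3,6], [4,5], [4,6], [5,6]
  2-simplices (14): [0,1,2], [0,1,5], [0,2,6], [0,3,4], [0,3,5], [0,4,6], [1,2,4], [1,3,4], [1,3,6], [1,5,6], [2,3,5], [2,3,6], [2,4,5], [4,5,6]

giving chain groups C_0 ≅ Z^7, C_1 ≅ Z^21, C_2 ≅ Z^14.

∂_1: C_1 → C_0 is given by ∂[p,q] = [q] − [p]. For instance
  ∂[1,6] = [6] − [1].
As a 7×21 matrix over Z this has rank 6, with invariant factors (1,1,1,1,1,1).

The boundary map ∂_2: C_2 → C_1 acts by ∂[p,q,r] = [q,r] − [p,r] + [p,q]. For instance
  ∂[2,3,5] = [3,5] − [2,5] + [2,3],
  ∂[0,1,5] = [1,5] − [0,5] + [0,1].
The 21×14 boundary matrix has rank 13 and Smith normal form diag(1,1,1,1,1,1,1,1,1,1,1,1,1).

From H_k ≅ ker(∂_k) / im(∂_{k+1}) we obtain:

  H_0: rank C_0 − rank ∂_1 = 7 − 6 = 1, and the invariant factors of ∂_1 are all 1, so H_0 = Z.
  H_1: rank ker ∂_1 − rank ∂_2 = (21 − 6) − 13 = 2, and the invariant factors of ∂_2 are all 1, so H_1 = Z^2.
  H_2: rank ker ∂_2 − rank ∂_3 = (14 − 13) − 0 = 1, and there is no ∂_3, so H_2 = Z.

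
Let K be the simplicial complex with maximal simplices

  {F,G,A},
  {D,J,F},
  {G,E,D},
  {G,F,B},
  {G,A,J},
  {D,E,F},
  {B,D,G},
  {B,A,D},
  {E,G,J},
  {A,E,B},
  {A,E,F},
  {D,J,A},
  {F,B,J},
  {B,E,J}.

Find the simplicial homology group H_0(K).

H_0 ≅ Z.

Take the total order A < B < D < E < F < G < J on the vertex set. Then K (dimension 2) consists of the simplices:

  0-simplices (7): A, B, D, E, F, G, J
  1-simplices (21): AB, AD, AE, AF, AG, AJ, BD, BE, BF, BG, BJ, DE, DF, DG, DJ, EF, EG, EJ, FG, FJ, GJ
  2-simplices (14): ABD, ABE, ADJ, AEF, AFG, AGJ, BDG, BEJ, BFG, BFJ, DEF, DEG, DFJ, EGJ

giving chain groups C_0 ≅ Z^7, C_1 ≅ Z^21, C_2 ≅ Z^14.

The boundary map ∂_1: C_1 → C_0 maps an edge to its endpoints' difference, ∂[p,q] = q − p. For instance
  ∂DE = E − D.
The 7×21 boundary matrix has rank 6 and Smith normal form diag(1,1,1,1,1,1).

The boundary map ∂_2: C_2 → C_1 sends each 2-simplex [p,q,r] to [q,r] − [p,r] + [p,q]. For instance
  ∂AEF = EF − AF + AE,
  ∂BFJ = FJ − BJ + BF.
As a 21×14 matrix over Z this has rank 13, with invariant factors (1,1,1,1,1,1,1,1,1,1,1,1,1).

Now H_k = ker ∂_k / im ∂_{k+1}, so:

  H_0: rank C_0 − rank ∂_1 = 7 − 6 = 1, and the invariant factors of ∂_1 are all 1, so H_0 ≅ Z.

(K is a triangulation of the torus T^2.)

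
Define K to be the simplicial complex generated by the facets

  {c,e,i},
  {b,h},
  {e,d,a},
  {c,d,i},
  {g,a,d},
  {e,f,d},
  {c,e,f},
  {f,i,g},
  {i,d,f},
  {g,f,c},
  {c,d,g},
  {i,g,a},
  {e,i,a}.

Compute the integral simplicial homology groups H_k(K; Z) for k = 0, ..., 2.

K has 9 vertices, 19 edges, 12 triangles.
rank ∂_0 = 0, rank ∂_1 = 7 ⇒ b_0 = 9 − 0 − 7 = 2; all invariant factors of ∂_1 are 1 so no torsion. So H_0 ≅ Z^2.
rank ∂_1 = 7, rank ∂_2 = 12 ⇒ b_1 = 19 − 7 − 12 = 0; ∂_2 has invariant factor(s) [2] giving torsion. So H_1 ≅ Z/2.
rank ∂_2 = 12, rank ∂_3 = 0 ⇒ b_2 = 12 − 12 − 0 = 0. So H_2 ≅ 0.

H_0 = Z^2,  H_1 = Z/2,  H_2 = 0.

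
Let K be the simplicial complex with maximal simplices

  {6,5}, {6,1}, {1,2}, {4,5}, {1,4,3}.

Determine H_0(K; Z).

Fix the vertex order 1 < 2 < 3 < 4 < 5 < 6 and write every simplex with vertices in increasing order. Then dim K = 2 and the simplices of K are:

  0-simplices (6): [1], [2], [3], [4], [5], [6]
  1-simplices (7): [1,2], [1,3], [1,4], [1,6], [3,4], [4,5], [5,6]
  2-simplices (1): [1,3,4]

Hence C_0 ≅ Z^6, C_1 ≅ Z^7, C_2 ≅ Z^1.

The boundary map ∂_1: C_1 → C_0 maps an edge to its endpoints' difference, ∂[p,q] = q − p. For instance
  ∂[1,2] = [2] − [1].
The resulting 6×7 matrix has rank 5, and its Smith normal form has invariant factors (1,1,1,1,1).

The boundary map ∂_2: C_2 → C_1 acts by ∂[p,q,r] = [q,r] − [p,r] + [p,q]. For instance
  ∂[1,3,4] = [3,4] − [1,4] + [1,3].
As a 7×1 matrix over Z this has rank 1, with invariant factors (1).

Now H_k = ker ∂_k / im ∂_{k+1}, so:

  H_0: rank C_0 − rank ∂_1 = 6 − 5 = 1, and the invariant factors of ∂_1 are all 1, so H_0 = Z.

H_0 ≅ Z.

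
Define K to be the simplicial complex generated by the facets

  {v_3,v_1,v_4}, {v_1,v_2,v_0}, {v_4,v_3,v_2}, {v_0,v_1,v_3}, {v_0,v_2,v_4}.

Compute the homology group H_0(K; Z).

Take the total order v_0 < v_1 < v_2 < v_3 < v_4 on the vertex set. Then K (dimension 2) consists of the simplices:

  0-simplices (5): [v_0], [v_1], [v_2], [v_3], [v_4]
  1-simplices (10): [v_0,v_1], [v_0,v_2], [v_0,v_3], [v_0,v_4], [v_1,v_2], [v_1,v_3], [v_1,v_4], [v_2,v_3], [v_2,v_4], [v_3,v_4]
  2-simplices (5): [v_0,v_1,v_2], [v_0,v_1,v_3], [v_0,v_2,v_4], [v_1,v_3,v_4], [v_2,v_3,v_4]

so the chain groups are C_0 ≅ Z^5, C_1 ≅ Z^10, C_2 ≅ Z^5.

∂_1: C_1 → C_0 maps an edge to its endpoints' difference, ∂[p,q] = q − p. For instance
  ∂[v_1,v_3] = [v_3] − [v_1].
The resulting 5×10 matrix has rank 4, and its Smith normal form has invariant factors (1,1,1,1).

∂_2: C_2 → C_1 acts by ∂[p,q,r] = [q,r] − [p,r] + [p,q]. For instance
  ∂[v_1,v_3,v_4] = [v_3,v_4] − [v_1,v_4] + [v_1,v_3],
  ∂[v_0,v_1,v_3] = [v_1,v_3] − [v_0,v_3] + [v_0,v_1].
The resulting 10×5 matrix has rank 5, and its Smith normal form has invariant factors (1,1,1,1,1).

Reading off H_k = ker ∂_k / im ∂_{k+1}:

  H_0: rank C_0 − rank ∂_1 = 5 − 4 = 1, and the invariant factors of ∂_1 are all 1, so H_0 ≅ Z.

H_0 ≅ Z.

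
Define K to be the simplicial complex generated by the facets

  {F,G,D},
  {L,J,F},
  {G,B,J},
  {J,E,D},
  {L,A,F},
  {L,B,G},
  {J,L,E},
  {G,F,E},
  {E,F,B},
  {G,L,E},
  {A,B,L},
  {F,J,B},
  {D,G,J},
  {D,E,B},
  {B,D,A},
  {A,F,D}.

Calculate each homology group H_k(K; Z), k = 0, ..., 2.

H_0 ≅ Z,  H_1 ≅ Z^2,  H_2 ≅ Z.

Fix the vertex order A < B < D < E < F < G < J < L and write every simplex with vertices in increasing order. Then dim K = 2 and the simplices of K are:

  0-simplices (8): A, B, D, E, F, G, J, L
  1-simplices (24): AB, AD, AF, AL, BD, BE, BF, BG, BJ, BL, DE, DF, DG, DJ, EF, EG, EJ, EL, FG, FJ, FL, GJ, GL, JL
  2-simplices (16): ABD, ABL, ADF, AFL, BDE, BEF, BFJ, BGJ, BGL, DEJ, DFG, DGJ, EFG, EGL, EJL, FJL

giving chain groups C_0 ≅ Z^8, C_1 ≅ Z^24, C_2 ≅ Z^16.

∂_1: C_1 → C_0 maps an edge to its endpoints' difference, ∂[p,q] = q − p. For instance
  ∂AL = L − A.
This gives a 8×24 integer matrix of rank 7; reducing to Smith normal form yields diagonal entries (1,1,1,1,1,1,1).

Boundary ∂_2: C_2 → C_1 acts by ∂[p,q,r] = [q,r] − [p,r] + [p,q]. For instance
  ∂EFG = FG − EG + EF,
  ∂BDE = DE − BE + BD.
This gives a 24×16 integer matrix of rank 15; reducing to Smith normal form yields diagonal entries (1,1,1,1,1,1,1,1,1,1,1,1,1,1,1).

From H_k ≅ ker(∂_k) / im(∂_{k+1}) we obtain:

  H_0: rank C_0 − rank ∂_1 = 8 − 7 = 1, and the invariant factors of ∂_1 are all 1, so H_0 = Z.
  H_1: rank ker ∂_1 − rank ∂_2 = (24 − 7) − 15 = 2, and the invariant factors of ∂_2 are all 1, so H_1 = Z^2.
  H_2: rank ker ∂_2 − rank ∂_3 = (16 − 15) − 0 = 1, and there is no ∂_3, so H_2 = Z.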